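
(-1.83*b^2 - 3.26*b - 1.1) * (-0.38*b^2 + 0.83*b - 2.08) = 0.6954*b^4 - 0.2801*b^3 + 1.5186*b^2 + 5.8678*b + 2.288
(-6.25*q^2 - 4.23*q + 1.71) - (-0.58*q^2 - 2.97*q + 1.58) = -5.67*q^2 - 1.26*q + 0.13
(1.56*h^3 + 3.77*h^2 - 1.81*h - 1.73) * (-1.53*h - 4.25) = -2.3868*h^4 - 12.3981*h^3 - 13.2532*h^2 + 10.3394*h + 7.3525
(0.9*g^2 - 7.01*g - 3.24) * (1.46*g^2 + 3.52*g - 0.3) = 1.314*g^4 - 7.0666*g^3 - 29.6756*g^2 - 9.3018*g + 0.972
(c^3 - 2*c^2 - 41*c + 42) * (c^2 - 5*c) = c^5 - 7*c^4 - 31*c^3 + 247*c^2 - 210*c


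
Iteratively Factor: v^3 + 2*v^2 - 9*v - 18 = (v - 3)*(v^2 + 5*v + 6) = (v - 3)*(v + 3)*(v + 2)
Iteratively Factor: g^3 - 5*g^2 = (g)*(g^2 - 5*g) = g^2*(g - 5)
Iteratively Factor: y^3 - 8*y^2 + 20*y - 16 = (y - 4)*(y^2 - 4*y + 4) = (y - 4)*(y - 2)*(y - 2)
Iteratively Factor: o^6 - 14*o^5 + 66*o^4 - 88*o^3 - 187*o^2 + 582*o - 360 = (o - 3)*(o^5 - 11*o^4 + 33*o^3 + 11*o^2 - 154*o + 120) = (o - 3)*(o + 2)*(o^4 - 13*o^3 + 59*o^2 - 107*o + 60) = (o - 4)*(o - 3)*(o + 2)*(o^3 - 9*o^2 + 23*o - 15) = (o - 4)*(o - 3)*(o - 1)*(o + 2)*(o^2 - 8*o + 15) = (o - 4)*(o - 3)^2*(o - 1)*(o + 2)*(o - 5)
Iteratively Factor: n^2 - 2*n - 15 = (n + 3)*(n - 5)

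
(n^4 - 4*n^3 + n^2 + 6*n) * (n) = n^5 - 4*n^4 + n^3 + 6*n^2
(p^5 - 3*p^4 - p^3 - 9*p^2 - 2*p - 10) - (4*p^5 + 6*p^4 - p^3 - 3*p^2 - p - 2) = -3*p^5 - 9*p^4 - 6*p^2 - p - 8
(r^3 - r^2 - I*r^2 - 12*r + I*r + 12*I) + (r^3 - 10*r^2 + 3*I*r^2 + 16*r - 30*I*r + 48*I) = 2*r^3 - 11*r^2 + 2*I*r^2 + 4*r - 29*I*r + 60*I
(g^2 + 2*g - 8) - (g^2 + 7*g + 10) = -5*g - 18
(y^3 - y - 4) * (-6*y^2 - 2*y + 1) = -6*y^5 - 2*y^4 + 7*y^3 + 26*y^2 + 7*y - 4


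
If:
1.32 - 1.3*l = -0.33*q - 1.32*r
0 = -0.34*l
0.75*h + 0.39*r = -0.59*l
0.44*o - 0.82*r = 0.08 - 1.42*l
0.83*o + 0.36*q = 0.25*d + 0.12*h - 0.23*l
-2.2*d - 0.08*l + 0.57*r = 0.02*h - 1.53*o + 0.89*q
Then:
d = -7.02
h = 1.43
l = 0.00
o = -4.96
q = 7.04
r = -2.76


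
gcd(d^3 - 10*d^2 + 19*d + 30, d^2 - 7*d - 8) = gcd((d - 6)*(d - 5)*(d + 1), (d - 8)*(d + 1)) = d + 1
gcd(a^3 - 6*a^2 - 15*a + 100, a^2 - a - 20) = a^2 - a - 20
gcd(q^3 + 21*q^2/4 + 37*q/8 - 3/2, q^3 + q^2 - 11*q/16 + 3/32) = q^2 + 5*q/4 - 3/8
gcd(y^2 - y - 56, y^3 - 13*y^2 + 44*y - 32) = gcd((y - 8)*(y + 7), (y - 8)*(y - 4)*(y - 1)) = y - 8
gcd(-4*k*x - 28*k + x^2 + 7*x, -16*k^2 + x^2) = -4*k + x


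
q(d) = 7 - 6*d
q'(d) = -6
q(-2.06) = 19.36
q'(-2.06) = -6.00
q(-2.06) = 19.36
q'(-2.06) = -6.00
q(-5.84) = 42.04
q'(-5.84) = -6.00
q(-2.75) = 23.50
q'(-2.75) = -6.00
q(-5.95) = 42.70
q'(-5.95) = -6.00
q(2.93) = -10.58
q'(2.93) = -6.00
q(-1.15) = 13.90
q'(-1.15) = -6.00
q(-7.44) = 51.64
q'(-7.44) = -6.00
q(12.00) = -65.00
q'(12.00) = -6.00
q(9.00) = -47.00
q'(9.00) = -6.00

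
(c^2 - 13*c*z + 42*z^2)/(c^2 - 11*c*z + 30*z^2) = (-c + 7*z)/(-c + 5*z)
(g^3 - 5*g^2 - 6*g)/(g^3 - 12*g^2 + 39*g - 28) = g*(g^2 - 5*g - 6)/(g^3 - 12*g^2 + 39*g - 28)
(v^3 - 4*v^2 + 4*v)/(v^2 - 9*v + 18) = v*(v^2 - 4*v + 4)/(v^2 - 9*v + 18)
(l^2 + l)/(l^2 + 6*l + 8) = l*(l + 1)/(l^2 + 6*l + 8)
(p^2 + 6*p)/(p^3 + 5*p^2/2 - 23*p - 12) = 2*p/(2*p^2 - 7*p - 4)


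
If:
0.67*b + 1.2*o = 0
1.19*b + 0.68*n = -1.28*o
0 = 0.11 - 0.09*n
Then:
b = -1.75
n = 1.22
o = 0.98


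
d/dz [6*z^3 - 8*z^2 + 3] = 2*z*(9*z - 8)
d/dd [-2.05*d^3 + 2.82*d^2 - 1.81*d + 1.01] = -6.15*d^2 + 5.64*d - 1.81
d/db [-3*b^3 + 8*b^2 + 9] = b*(16 - 9*b)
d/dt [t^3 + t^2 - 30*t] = 3*t^2 + 2*t - 30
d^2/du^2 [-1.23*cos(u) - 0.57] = 1.23*cos(u)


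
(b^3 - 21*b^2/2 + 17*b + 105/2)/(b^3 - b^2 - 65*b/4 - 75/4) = 2*(b - 7)/(2*b + 5)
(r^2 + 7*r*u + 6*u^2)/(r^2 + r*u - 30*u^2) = (r + u)/(r - 5*u)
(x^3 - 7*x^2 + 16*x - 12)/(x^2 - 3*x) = x - 4 + 4/x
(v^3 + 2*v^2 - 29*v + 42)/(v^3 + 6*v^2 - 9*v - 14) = (v - 3)/(v + 1)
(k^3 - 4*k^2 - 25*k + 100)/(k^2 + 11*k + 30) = (k^2 - 9*k + 20)/(k + 6)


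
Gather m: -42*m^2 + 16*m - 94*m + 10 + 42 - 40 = -42*m^2 - 78*m + 12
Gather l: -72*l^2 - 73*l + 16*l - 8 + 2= -72*l^2 - 57*l - 6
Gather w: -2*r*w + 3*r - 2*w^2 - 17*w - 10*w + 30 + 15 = 3*r - 2*w^2 + w*(-2*r - 27) + 45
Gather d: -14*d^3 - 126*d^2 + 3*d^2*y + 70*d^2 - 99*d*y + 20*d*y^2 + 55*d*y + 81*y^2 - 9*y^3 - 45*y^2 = -14*d^3 + d^2*(3*y - 56) + d*(20*y^2 - 44*y) - 9*y^3 + 36*y^2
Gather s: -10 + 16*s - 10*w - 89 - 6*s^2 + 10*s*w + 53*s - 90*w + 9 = -6*s^2 + s*(10*w + 69) - 100*w - 90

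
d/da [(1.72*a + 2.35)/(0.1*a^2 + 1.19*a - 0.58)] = (0.172*a^2 + 2.0468*a - (0.2*a + 1.19)*(1.72*a + 2.35) - 0.9976)/(0.1*a^2 + 1.19*a - 0.58)^2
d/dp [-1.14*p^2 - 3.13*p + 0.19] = -2.28*p - 3.13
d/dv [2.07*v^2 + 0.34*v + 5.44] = 4.14*v + 0.34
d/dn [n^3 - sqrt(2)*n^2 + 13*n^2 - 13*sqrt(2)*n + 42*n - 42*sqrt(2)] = 3*n^2 - 2*sqrt(2)*n + 26*n - 13*sqrt(2) + 42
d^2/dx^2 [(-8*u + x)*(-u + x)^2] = -20*u + 6*x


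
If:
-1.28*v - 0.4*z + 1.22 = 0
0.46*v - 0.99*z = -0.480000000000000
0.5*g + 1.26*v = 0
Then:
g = -1.76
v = 0.70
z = 0.81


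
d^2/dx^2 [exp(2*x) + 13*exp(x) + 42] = (4*exp(x) + 13)*exp(x)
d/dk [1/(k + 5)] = -1/(k + 5)^2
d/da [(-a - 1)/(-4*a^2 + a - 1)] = (4*a^2 - a - (a + 1)*(8*a - 1) + 1)/(4*a^2 - a + 1)^2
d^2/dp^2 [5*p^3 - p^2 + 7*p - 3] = 30*p - 2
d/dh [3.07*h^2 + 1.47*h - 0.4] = 6.14*h + 1.47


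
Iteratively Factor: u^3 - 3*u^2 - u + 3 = (u - 1)*(u^2 - 2*u - 3) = (u - 1)*(u + 1)*(u - 3)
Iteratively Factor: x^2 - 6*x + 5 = (x - 5)*(x - 1)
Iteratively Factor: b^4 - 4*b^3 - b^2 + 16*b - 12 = (b - 1)*(b^3 - 3*b^2 - 4*b + 12) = (b - 1)*(b + 2)*(b^2 - 5*b + 6) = (b - 2)*(b - 1)*(b + 2)*(b - 3)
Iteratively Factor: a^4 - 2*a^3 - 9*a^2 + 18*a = (a)*(a^3 - 2*a^2 - 9*a + 18) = a*(a + 3)*(a^2 - 5*a + 6) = a*(a - 2)*(a + 3)*(a - 3)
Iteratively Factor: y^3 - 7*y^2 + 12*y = (y)*(y^2 - 7*y + 12) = y*(y - 3)*(y - 4)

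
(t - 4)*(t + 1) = t^2 - 3*t - 4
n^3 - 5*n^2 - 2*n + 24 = (n - 4)*(n - 3)*(n + 2)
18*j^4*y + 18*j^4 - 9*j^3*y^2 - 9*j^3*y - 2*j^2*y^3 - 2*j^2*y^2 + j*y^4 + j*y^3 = (-3*j + y)*(-2*j + y)*(3*j + y)*(j*y + j)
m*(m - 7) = m^2 - 7*m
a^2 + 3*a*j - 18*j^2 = (a - 3*j)*(a + 6*j)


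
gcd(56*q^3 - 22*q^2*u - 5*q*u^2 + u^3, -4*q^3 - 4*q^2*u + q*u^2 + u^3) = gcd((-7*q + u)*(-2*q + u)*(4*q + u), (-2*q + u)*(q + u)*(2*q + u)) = 2*q - u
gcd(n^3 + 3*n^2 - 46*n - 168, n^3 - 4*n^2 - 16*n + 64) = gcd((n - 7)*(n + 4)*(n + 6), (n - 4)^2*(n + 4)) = n + 4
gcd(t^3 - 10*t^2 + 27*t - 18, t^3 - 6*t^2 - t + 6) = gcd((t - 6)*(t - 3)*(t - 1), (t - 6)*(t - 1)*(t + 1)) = t^2 - 7*t + 6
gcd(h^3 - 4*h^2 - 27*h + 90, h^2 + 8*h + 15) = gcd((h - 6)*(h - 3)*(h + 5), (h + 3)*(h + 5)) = h + 5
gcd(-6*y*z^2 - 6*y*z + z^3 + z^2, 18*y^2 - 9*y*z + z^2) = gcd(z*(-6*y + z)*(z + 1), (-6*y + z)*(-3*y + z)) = 6*y - z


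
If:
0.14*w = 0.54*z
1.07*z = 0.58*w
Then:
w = 0.00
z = 0.00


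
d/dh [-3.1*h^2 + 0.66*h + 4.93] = 0.66 - 6.2*h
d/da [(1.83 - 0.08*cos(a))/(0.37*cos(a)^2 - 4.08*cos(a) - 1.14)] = (-0.0296*cos(a)^2 + 1.3542*cos(a) - 7.5576)*sin(a)/(0.1369*cos(a)^4 - 3.0192*cos(a)^3 + 15.8028*cos(a)^2 + 9.3024*cos(a) + 1.2996)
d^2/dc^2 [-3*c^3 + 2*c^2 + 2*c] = 4 - 18*c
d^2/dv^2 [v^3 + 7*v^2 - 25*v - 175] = 6*v + 14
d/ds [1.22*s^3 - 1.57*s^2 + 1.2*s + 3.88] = 3.66*s^2 - 3.14*s + 1.2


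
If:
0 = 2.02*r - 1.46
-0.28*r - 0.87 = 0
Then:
No Solution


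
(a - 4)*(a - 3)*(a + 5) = a^3 - 2*a^2 - 23*a + 60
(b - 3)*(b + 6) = b^2 + 3*b - 18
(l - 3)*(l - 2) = l^2 - 5*l + 6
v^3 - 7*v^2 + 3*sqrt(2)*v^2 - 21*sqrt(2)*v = v*(v - 7)*(v + 3*sqrt(2))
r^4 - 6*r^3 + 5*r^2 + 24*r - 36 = (r - 3)^2*(r - 2)*(r + 2)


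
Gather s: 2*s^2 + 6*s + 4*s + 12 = 2*s^2 + 10*s + 12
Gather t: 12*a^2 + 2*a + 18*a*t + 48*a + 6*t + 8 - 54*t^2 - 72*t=12*a^2 + 50*a - 54*t^2 + t*(18*a - 66) + 8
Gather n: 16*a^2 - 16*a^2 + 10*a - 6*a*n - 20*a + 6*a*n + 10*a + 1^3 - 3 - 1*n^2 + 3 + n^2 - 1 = 0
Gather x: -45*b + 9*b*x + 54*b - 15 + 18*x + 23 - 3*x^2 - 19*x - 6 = 9*b - 3*x^2 + x*(9*b - 1) + 2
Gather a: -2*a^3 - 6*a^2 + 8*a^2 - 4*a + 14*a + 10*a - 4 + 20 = -2*a^3 + 2*a^2 + 20*a + 16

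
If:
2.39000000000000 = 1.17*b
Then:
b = 2.04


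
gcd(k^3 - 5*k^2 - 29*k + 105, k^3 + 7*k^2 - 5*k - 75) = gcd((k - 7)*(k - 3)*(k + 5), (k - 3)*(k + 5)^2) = k^2 + 2*k - 15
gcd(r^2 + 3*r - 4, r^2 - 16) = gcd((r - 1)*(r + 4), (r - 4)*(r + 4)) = r + 4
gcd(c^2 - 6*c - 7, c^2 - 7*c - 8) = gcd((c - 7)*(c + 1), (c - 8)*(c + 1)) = c + 1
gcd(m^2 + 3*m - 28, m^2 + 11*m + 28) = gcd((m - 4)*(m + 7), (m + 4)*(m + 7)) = m + 7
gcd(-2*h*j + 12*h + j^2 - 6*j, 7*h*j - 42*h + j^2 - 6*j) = j - 6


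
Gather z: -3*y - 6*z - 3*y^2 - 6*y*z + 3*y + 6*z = -3*y^2 - 6*y*z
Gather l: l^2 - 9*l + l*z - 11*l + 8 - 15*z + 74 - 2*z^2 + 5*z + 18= l^2 + l*(z - 20) - 2*z^2 - 10*z + 100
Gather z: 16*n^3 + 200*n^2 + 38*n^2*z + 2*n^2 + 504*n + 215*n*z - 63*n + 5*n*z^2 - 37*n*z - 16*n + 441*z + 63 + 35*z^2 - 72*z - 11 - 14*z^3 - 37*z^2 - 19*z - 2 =16*n^3 + 202*n^2 + 425*n - 14*z^3 + z^2*(5*n - 2) + z*(38*n^2 + 178*n + 350) + 50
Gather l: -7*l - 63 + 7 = -7*l - 56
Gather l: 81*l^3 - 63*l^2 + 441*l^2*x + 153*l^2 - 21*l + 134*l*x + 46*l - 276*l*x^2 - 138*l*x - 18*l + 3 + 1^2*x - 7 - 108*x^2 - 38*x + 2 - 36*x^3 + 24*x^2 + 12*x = 81*l^3 + l^2*(441*x + 90) + l*(-276*x^2 - 4*x + 7) - 36*x^3 - 84*x^2 - 25*x - 2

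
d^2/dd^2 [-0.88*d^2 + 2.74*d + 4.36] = -1.76000000000000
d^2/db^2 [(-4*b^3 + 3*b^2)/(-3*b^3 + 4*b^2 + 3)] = 6*(7*b^6 + 72*b^4 - 79*b^3 + 36*b^2 + 36*b - 9)/(27*b^9 - 108*b^8 + 144*b^7 - 145*b^6 + 216*b^5 - 144*b^4 + 81*b^3 - 108*b^2 - 27)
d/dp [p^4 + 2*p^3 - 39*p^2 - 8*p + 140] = 4*p^3 + 6*p^2 - 78*p - 8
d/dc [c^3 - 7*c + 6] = 3*c^2 - 7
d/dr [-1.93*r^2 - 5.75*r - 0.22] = -3.86*r - 5.75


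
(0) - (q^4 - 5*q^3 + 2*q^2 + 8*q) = -q^4 + 5*q^3 - 2*q^2 - 8*q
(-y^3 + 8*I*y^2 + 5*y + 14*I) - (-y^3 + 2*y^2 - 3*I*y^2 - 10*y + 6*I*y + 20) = -2*y^2 + 11*I*y^2 + 15*y - 6*I*y - 20 + 14*I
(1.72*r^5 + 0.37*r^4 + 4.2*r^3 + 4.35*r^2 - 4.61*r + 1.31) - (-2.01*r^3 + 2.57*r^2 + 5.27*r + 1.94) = 1.72*r^5 + 0.37*r^4 + 6.21*r^3 + 1.78*r^2 - 9.88*r - 0.63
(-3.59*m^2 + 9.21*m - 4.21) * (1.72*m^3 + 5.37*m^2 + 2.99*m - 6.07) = -6.1748*m^5 - 3.4371*m^4 + 31.4824*m^3 + 26.7215*m^2 - 68.4926*m + 25.5547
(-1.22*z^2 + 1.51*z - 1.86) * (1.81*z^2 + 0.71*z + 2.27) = -2.2082*z^4 + 1.8669*z^3 - 5.0639*z^2 + 2.1071*z - 4.2222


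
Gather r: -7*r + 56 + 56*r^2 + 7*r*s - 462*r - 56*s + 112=56*r^2 + r*(7*s - 469) - 56*s + 168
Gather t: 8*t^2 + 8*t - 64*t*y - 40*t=8*t^2 + t*(-64*y - 32)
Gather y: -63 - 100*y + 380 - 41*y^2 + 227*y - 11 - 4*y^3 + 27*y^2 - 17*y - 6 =-4*y^3 - 14*y^2 + 110*y + 300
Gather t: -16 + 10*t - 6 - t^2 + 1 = -t^2 + 10*t - 21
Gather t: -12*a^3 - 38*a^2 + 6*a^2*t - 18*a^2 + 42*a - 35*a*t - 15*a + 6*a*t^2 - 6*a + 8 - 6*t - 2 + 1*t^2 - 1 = -12*a^3 - 56*a^2 + 21*a + t^2*(6*a + 1) + t*(6*a^2 - 35*a - 6) + 5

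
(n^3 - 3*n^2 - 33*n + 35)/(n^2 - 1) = (n^2 - 2*n - 35)/(n + 1)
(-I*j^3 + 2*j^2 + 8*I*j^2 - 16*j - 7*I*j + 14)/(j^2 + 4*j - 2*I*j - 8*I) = (-I*j^3 + j^2*(2 + 8*I) + j*(-16 - 7*I) + 14)/(j^2 + 2*j*(2 - I) - 8*I)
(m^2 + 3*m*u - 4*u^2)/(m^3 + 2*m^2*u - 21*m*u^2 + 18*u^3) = (-m - 4*u)/(-m^2 - 3*m*u + 18*u^2)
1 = 1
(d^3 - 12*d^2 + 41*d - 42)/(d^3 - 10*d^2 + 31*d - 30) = (d - 7)/(d - 5)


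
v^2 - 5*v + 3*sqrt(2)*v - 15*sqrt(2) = (v - 5)*(v + 3*sqrt(2))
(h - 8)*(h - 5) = h^2 - 13*h + 40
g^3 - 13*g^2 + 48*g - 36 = (g - 6)^2*(g - 1)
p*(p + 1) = p^2 + p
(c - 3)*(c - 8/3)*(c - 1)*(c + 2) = c^4 - 14*c^3/3 + c^2/3 + 58*c/3 - 16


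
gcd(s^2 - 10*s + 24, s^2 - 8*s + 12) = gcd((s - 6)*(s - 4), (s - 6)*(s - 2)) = s - 6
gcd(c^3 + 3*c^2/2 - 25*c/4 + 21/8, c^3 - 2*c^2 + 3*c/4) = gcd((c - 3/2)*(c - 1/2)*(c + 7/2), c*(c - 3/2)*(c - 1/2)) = c^2 - 2*c + 3/4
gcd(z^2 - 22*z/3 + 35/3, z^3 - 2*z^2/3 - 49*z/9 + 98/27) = z - 7/3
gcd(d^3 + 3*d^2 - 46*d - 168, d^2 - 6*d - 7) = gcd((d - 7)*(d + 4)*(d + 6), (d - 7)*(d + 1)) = d - 7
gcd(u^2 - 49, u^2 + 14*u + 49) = u + 7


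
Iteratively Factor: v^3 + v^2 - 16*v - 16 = (v - 4)*(v^2 + 5*v + 4) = (v - 4)*(v + 4)*(v + 1)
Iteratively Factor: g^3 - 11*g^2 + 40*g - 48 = (g - 4)*(g^2 - 7*g + 12) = (g - 4)*(g - 3)*(g - 4)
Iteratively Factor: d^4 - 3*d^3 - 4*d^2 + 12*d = (d - 2)*(d^3 - d^2 - 6*d) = (d - 3)*(d - 2)*(d^2 + 2*d) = (d - 3)*(d - 2)*(d + 2)*(d)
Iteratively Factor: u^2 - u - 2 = (u - 2)*(u + 1)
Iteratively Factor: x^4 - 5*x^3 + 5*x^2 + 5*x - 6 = (x - 3)*(x^3 - 2*x^2 - x + 2) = (x - 3)*(x - 1)*(x^2 - x - 2) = (x - 3)*(x - 2)*(x - 1)*(x + 1)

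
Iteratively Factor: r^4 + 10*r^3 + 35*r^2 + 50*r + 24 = (r + 1)*(r^3 + 9*r^2 + 26*r + 24) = (r + 1)*(r + 2)*(r^2 + 7*r + 12) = (r + 1)*(r + 2)*(r + 3)*(r + 4)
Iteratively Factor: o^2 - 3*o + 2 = (o - 2)*(o - 1)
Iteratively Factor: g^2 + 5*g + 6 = (g + 3)*(g + 2)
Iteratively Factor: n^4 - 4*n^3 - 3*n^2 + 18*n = (n - 3)*(n^3 - n^2 - 6*n) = n*(n - 3)*(n^2 - n - 6) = n*(n - 3)*(n + 2)*(n - 3)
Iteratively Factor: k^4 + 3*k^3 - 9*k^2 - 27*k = (k + 3)*(k^3 - 9*k) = k*(k + 3)*(k^2 - 9) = k*(k - 3)*(k + 3)*(k + 3)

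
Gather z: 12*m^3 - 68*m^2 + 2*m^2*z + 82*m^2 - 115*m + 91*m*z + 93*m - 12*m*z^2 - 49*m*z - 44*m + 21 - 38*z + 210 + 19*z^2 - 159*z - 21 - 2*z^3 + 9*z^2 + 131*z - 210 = 12*m^3 + 14*m^2 - 66*m - 2*z^3 + z^2*(28 - 12*m) + z*(2*m^2 + 42*m - 66)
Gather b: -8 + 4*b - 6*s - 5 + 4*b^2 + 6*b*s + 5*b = 4*b^2 + b*(6*s + 9) - 6*s - 13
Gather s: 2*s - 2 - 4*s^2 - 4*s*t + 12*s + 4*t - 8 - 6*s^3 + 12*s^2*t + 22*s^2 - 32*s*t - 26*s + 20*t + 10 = -6*s^3 + s^2*(12*t + 18) + s*(-36*t - 12) + 24*t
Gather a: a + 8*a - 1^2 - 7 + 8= 9*a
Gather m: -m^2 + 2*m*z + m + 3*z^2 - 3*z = -m^2 + m*(2*z + 1) + 3*z^2 - 3*z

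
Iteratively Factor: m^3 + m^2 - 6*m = (m - 2)*(m^2 + 3*m) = (m - 2)*(m + 3)*(m)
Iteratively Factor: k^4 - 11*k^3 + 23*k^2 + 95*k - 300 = (k + 3)*(k^3 - 14*k^2 + 65*k - 100) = (k - 5)*(k + 3)*(k^2 - 9*k + 20) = (k - 5)*(k - 4)*(k + 3)*(k - 5)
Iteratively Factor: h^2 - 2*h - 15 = (h + 3)*(h - 5)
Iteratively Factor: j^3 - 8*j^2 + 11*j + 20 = (j - 5)*(j^2 - 3*j - 4) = (j - 5)*(j - 4)*(j + 1)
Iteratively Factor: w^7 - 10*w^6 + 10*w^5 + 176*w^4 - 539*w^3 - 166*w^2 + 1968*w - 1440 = (w - 5)*(w^6 - 5*w^5 - 15*w^4 + 101*w^3 - 34*w^2 - 336*w + 288) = (w - 5)*(w - 1)*(w^5 - 4*w^4 - 19*w^3 + 82*w^2 + 48*w - 288) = (w - 5)*(w - 1)*(w + 4)*(w^4 - 8*w^3 + 13*w^2 + 30*w - 72) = (w - 5)*(w - 3)*(w - 1)*(w + 4)*(w^3 - 5*w^2 - 2*w + 24) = (w - 5)*(w - 3)^2*(w - 1)*(w + 4)*(w^2 - 2*w - 8) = (w - 5)*(w - 3)^2*(w - 1)*(w + 2)*(w + 4)*(w - 4)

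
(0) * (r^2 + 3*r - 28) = 0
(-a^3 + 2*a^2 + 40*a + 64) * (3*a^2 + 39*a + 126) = -3*a^5 - 33*a^4 + 72*a^3 + 2004*a^2 + 7536*a + 8064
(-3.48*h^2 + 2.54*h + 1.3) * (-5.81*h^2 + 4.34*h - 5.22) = 20.2188*h^4 - 29.8606*h^3 + 21.6362*h^2 - 7.6168*h - 6.786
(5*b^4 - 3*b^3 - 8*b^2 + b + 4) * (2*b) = 10*b^5 - 6*b^4 - 16*b^3 + 2*b^2 + 8*b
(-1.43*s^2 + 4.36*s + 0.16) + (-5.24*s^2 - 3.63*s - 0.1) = -6.67*s^2 + 0.73*s + 0.06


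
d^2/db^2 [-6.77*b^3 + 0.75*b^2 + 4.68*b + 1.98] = 1.5 - 40.62*b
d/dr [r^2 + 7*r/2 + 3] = 2*r + 7/2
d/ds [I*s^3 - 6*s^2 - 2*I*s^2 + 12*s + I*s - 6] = 3*I*s^2 - 12*s - 4*I*s + 12 + I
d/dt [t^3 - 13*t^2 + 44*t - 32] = 3*t^2 - 26*t + 44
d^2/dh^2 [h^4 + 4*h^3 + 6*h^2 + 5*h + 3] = 12*h^2 + 24*h + 12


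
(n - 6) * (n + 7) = n^2 + n - 42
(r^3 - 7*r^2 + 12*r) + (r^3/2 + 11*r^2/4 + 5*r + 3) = 3*r^3/2 - 17*r^2/4 + 17*r + 3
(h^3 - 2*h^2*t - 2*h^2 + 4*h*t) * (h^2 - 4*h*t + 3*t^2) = h^5 - 6*h^4*t - 2*h^4 + 11*h^3*t^2 + 12*h^3*t - 6*h^2*t^3 - 22*h^2*t^2 + 12*h*t^3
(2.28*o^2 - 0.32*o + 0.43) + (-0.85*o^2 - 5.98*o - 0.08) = 1.43*o^2 - 6.3*o + 0.35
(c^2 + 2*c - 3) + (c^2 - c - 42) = 2*c^2 + c - 45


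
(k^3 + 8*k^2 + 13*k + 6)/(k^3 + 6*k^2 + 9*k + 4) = (k + 6)/(k + 4)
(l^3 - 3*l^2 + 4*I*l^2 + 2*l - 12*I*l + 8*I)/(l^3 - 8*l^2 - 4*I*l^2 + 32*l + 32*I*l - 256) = (l^2 - 3*l + 2)/(l^2 - 8*l*(1 + I) + 64*I)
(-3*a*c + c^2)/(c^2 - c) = (-3*a + c)/(c - 1)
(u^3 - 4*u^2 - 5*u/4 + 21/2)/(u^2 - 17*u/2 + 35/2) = (u^2 - u/2 - 3)/(u - 5)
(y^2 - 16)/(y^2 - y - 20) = (y - 4)/(y - 5)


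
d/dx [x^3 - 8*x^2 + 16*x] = 3*x^2 - 16*x + 16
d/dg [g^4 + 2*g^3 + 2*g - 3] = 4*g^3 + 6*g^2 + 2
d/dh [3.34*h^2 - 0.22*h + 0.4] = 6.68*h - 0.22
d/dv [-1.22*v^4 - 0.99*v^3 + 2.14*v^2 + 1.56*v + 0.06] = -4.88*v^3 - 2.97*v^2 + 4.28*v + 1.56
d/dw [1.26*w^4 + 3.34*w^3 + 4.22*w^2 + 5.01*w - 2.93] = 5.04*w^3 + 10.02*w^2 + 8.44*w + 5.01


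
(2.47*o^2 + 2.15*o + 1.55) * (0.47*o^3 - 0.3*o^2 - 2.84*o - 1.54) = 1.1609*o^5 + 0.2695*o^4 - 6.9313*o^3 - 10.3748*o^2 - 7.713*o - 2.387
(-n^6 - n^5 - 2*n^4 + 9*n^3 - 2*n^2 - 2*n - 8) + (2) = -n^6 - n^5 - 2*n^4 + 9*n^3 - 2*n^2 - 2*n - 6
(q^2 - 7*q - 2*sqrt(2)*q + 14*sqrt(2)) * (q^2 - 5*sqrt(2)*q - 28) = q^4 - 7*sqrt(2)*q^3 - 7*q^3 - 8*q^2 + 49*sqrt(2)*q^2 + 56*q + 56*sqrt(2)*q - 392*sqrt(2)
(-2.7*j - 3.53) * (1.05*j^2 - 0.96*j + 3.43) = -2.835*j^3 - 1.1145*j^2 - 5.8722*j - 12.1079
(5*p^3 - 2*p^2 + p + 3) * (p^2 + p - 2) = 5*p^5 + 3*p^4 - 11*p^3 + 8*p^2 + p - 6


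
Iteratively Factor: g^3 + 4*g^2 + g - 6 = (g + 2)*(g^2 + 2*g - 3) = (g - 1)*(g + 2)*(g + 3)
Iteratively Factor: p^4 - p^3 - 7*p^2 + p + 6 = (p - 1)*(p^3 - 7*p - 6) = (p - 3)*(p - 1)*(p^2 + 3*p + 2) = (p - 3)*(p - 1)*(p + 2)*(p + 1)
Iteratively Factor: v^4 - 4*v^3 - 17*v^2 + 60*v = (v + 4)*(v^3 - 8*v^2 + 15*v) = v*(v + 4)*(v^2 - 8*v + 15) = v*(v - 5)*(v + 4)*(v - 3)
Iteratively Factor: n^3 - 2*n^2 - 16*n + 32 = (n - 2)*(n^2 - 16) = (n - 2)*(n + 4)*(n - 4)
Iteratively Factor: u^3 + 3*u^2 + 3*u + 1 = (u + 1)*(u^2 + 2*u + 1) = (u + 1)^2*(u + 1)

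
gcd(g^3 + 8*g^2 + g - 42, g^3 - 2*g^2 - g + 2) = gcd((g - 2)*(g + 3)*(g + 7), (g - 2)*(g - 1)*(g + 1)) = g - 2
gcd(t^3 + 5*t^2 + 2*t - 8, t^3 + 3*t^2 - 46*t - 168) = t + 4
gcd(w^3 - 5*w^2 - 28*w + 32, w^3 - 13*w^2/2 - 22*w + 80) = w^2 - 4*w - 32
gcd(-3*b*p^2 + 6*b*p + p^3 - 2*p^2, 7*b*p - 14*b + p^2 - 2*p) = p - 2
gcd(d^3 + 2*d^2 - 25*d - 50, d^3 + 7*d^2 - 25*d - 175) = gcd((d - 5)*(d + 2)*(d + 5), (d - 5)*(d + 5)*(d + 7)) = d^2 - 25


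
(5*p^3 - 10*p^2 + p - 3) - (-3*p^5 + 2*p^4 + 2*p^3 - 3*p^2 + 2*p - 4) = 3*p^5 - 2*p^4 + 3*p^3 - 7*p^2 - p + 1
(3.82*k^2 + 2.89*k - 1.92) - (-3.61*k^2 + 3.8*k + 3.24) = 7.43*k^2 - 0.91*k - 5.16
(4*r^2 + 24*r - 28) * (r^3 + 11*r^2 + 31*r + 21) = 4*r^5 + 68*r^4 + 360*r^3 + 520*r^2 - 364*r - 588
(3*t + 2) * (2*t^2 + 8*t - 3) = 6*t^3 + 28*t^2 + 7*t - 6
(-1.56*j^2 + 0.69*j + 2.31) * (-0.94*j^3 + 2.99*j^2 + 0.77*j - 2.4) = 1.4664*j^5 - 5.313*j^4 - 1.3095*j^3 + 11.1822*j^2 + 0.1227*j - 5.544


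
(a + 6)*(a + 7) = a^2 + 13*a + 42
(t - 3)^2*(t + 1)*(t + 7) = t^4 + 2*t^3 - 32*t^2 + 30*t + 63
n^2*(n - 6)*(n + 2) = n^4 - 4*n^3 - 12*n^2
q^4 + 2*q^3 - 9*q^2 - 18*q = q*(q - 3)*(q + 2)*(q + 3)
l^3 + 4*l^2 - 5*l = l*(l - 1)*(l + 5)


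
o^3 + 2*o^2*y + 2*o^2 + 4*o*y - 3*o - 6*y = (o - 1)*(o + 3)*(o + 2*y)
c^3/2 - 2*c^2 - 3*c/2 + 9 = (c/2 + 1)*(c - 3)^2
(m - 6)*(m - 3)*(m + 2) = m^3 - 7*m^2 + 36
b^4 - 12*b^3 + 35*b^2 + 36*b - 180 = (b - 6)*(b - 5)*(b - 3)*(b + 2)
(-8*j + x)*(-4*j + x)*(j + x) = 32*j^3 + 20*j^2*x - 11*j*x^2 + x^3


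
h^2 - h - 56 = (h - 8)*(h + 7)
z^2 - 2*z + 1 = (z - 1)^2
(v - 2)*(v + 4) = v^2 + 2*v - 8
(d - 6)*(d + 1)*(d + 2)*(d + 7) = d^4 + 4*d^3 - 37*d^2 - 124*d - 84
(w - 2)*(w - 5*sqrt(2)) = w^2 - 5*sqrt(2)*w - 2*w + 10*sqrt(2)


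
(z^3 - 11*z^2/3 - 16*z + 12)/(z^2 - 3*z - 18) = z - 2/3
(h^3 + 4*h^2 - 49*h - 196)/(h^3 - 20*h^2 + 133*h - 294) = (h^2 + 11*h + 28)/(h^2 - 13*h + 42)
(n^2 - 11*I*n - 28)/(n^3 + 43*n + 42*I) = (n - 4*I)/(n^2 + 7*I*n - 6)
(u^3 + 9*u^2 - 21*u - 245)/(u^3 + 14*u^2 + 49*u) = (u - 5)/u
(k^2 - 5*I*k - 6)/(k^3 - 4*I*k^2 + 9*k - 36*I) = (k - 2*I)/(k^2 - I*k + 12)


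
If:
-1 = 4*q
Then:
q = -1/4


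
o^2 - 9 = (o - 3)*(o + 3)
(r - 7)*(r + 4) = r^2 - 3*r - 28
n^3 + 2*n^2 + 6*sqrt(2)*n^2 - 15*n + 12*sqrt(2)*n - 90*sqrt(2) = (n - 3)*(n + 5)*(n + 6*sqrt(2))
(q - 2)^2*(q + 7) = q^3 + 3*q^2 - 24*q + 28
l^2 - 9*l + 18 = (l - 6)*(l - 3)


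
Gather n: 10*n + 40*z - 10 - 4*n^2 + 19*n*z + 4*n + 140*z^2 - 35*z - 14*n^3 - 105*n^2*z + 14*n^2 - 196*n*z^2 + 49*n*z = -14*n^3 + n^2*(10 - 105*z) + n*(-196*z^2 + 68*z + 14) + 140*z^2 + 5*z - 10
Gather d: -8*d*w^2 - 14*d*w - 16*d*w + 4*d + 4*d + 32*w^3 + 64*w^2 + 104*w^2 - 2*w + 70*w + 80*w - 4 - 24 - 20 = d*(-8*w^2 - 30*w + 8) + 32*w^3 + 168*w^2 + 148*w - 48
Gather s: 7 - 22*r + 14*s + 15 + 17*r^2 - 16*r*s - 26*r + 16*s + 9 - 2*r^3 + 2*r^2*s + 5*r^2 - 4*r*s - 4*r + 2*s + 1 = -2*r^3 + 22*r^2 - 52*r + s*(2*r^2 - 20*r + 32) + 32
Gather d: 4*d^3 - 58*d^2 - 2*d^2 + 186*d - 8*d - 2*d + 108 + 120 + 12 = 4*d^3 - 60*d^2 + 176*d + 240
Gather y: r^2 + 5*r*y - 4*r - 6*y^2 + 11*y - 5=r^2 - 4*r - 6*y^2 + y*(5*r + 11) - 5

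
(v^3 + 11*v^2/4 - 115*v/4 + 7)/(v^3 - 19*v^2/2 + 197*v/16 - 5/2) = 4*(v^2 + 3*v - 28)/(4*v^2 - 37*v + 40)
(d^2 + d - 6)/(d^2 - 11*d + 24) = (d^2 + d - 6)/(d^2 - 11*d + 24)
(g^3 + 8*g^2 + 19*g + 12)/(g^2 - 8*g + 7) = (g^3 + 8*g^2 + 19*g + 12)/(g^2 - 8*g + 7)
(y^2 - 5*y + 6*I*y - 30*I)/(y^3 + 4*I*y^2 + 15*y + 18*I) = (y - 5)/(y^2 - 2*I*y + 3)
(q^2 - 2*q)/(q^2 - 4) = q/(q + 2)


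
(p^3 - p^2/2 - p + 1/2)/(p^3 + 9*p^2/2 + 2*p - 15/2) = (2*p^2 + p - 1)/(2*p^2 + 11*p + 15)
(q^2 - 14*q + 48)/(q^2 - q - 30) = (q - 8)/(q + 5)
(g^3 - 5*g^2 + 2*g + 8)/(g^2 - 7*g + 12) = (g^2 - g - 2)/(g - 3)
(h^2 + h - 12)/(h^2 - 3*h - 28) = (h - 3)/(h - 7)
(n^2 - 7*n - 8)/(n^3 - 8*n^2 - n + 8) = 1/(n - 1)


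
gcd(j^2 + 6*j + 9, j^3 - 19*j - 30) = j + 3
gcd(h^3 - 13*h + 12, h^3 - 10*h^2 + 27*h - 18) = h^2 - 4*h + 3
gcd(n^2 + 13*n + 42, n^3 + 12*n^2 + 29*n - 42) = n^2 + 13*n + 42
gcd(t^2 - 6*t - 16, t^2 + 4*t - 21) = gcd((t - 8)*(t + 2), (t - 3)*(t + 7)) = 1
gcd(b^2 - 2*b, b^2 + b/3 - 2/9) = 1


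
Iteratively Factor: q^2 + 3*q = (q)*(q + 3)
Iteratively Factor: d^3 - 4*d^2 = (d - 4)*(d^2) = d*(d - 4)*(d)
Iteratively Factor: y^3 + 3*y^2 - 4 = (y + 2)*(y^2 + y - 2) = (y + 2)^2*(y - 1)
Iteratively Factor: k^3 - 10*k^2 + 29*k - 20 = (k - 5)*(k^2 - 5*k + 4) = (k - 5)*(k - 1)*(k - 4)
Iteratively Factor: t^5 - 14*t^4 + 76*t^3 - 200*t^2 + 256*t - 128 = (t - 2)*(t^4 - 12*t^3 + 52*t^2 - 96*t + 64) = (t - 2)^2*(t^3 - 10*t^2 + 32*t - 32) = (t - 2)^3*(t^2 - 8*t + 16) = (t - 4)*(t - 2)^3*(t - 4)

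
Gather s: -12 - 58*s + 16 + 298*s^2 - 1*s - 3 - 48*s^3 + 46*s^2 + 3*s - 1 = -48*s^3 + 344*s^2 - 56*s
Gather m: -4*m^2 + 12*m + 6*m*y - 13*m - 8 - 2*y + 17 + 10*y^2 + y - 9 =-4*m^2 + m*(6*y - 1) + 10*y^2 - y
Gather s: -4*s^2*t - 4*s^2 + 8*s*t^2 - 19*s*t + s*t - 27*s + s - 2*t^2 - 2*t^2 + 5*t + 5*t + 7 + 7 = s^2*(-4*t - 4) + s*(8*t^2 - 18*t - 26) - 4*t^2 + 10*t + 14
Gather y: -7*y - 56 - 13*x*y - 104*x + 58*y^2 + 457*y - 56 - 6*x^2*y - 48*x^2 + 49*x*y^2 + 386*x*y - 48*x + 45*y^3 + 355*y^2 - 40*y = -48*x^2 - 152*x + 45*y^3 + y^2*(49*x + 413) + y*(-6*x^2 + 373*x + 410) - 112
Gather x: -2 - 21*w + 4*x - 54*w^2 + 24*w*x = -54*w^2 - 21*w + x*(24*w + 4) - 2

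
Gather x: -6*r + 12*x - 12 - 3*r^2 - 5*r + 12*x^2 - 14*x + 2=-3*r^2 - 11*r + 12*x^2 - 2*x - 10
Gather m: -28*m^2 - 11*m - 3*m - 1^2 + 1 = -28*m^2 - 14*m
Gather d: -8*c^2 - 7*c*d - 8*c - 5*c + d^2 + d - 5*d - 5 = -8*c^2 - 13*c + d^2 + d*(-7*c - 4) - 5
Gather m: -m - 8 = -m - 8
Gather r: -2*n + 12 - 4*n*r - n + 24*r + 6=-3*n + r*(24 - 4*n) + 18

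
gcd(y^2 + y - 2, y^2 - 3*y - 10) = y + 2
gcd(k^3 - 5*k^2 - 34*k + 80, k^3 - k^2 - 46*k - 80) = k^2 - 3*k - 40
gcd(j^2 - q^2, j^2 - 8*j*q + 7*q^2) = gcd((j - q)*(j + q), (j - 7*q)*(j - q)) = -j + q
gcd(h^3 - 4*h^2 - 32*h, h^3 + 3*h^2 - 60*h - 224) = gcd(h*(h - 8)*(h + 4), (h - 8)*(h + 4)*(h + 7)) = h^2 - 4*h - 32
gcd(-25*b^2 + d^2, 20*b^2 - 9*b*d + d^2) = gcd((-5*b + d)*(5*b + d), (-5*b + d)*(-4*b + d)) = 5*b - d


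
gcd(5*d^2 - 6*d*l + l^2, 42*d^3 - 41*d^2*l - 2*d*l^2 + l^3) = d - l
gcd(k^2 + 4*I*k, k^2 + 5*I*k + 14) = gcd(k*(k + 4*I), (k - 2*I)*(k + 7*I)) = 1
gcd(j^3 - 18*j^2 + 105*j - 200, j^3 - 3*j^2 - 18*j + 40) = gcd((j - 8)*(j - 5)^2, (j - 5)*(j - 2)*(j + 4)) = j - 5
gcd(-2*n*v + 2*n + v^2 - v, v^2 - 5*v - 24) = 1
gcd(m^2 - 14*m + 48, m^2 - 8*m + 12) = m - 6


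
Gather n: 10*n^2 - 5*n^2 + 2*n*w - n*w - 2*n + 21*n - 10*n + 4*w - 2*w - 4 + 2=5*n^2 + n*(w + 9) + 2*w - 2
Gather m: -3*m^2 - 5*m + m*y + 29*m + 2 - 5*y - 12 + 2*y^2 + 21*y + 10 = -3*m^2 + m*(y + 24) + 2*y^2 + 16*y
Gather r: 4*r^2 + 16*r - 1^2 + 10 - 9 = 4*r^2 + 16*r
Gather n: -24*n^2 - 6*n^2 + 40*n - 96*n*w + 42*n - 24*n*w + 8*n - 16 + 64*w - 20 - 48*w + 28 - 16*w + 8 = -30*n^2 + n*(90 - 120*w)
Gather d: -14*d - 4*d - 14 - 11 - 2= -18*d - 27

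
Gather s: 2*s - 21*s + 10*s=-9*s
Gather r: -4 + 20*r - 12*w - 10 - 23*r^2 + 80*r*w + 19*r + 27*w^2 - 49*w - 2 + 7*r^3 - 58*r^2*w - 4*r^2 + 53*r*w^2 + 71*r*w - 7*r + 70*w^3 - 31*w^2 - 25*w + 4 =7*r^3 + r^2*(-58*w - 27) + r*(53*w^2 + 151*w + 32) + 70*w^3 - 4*w^2 - 86*w - 12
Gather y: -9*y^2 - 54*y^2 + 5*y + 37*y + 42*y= -63*y^2 + 84*y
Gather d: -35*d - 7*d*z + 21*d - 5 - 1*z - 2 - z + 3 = d*(-7*z - 14) - 2*z - 4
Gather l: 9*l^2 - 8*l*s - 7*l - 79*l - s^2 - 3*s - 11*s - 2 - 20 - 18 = 9*l^2 + l*(-8*s - 86) - s^2 - 14*s - 40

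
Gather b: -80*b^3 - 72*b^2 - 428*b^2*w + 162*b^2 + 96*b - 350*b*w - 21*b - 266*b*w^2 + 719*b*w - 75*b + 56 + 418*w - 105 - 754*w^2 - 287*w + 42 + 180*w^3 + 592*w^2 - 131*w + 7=-80*b^3 + b^2*(90 - 428*w) + b*(-266*w^2 + 369*w) + 180*w^3 - 162*w^2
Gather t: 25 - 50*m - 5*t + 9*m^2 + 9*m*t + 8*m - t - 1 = 9*m^2 - 42*m + t*(9*m - 6) + 24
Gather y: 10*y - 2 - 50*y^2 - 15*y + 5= -50*y^2 - 5*y + 3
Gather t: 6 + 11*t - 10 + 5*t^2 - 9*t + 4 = 5*t^2 + 2*t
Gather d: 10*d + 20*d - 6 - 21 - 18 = 30*d - 45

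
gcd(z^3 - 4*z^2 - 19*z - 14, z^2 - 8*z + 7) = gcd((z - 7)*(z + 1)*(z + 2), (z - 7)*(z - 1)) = z - 7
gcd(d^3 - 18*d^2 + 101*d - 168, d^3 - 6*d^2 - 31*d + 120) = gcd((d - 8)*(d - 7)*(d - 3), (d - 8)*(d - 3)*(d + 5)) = d^2 - 11*d + 24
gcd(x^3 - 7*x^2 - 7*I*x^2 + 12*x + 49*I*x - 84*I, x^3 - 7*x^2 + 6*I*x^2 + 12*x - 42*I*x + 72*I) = x^2 - 7*x + 12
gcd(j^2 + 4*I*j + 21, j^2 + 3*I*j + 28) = j + 7*I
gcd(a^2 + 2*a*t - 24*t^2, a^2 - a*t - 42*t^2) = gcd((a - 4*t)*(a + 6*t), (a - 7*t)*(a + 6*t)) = a + 6*t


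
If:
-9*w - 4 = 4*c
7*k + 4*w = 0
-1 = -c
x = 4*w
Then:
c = 1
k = 32/63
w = -8/9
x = -32/9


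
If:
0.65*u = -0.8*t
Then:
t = -0.8125*u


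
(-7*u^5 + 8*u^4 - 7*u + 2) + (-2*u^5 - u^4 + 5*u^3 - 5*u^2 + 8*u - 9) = -9*u^5 + 7*u^4 + 5*u^3 - 5*u^2 + u - 7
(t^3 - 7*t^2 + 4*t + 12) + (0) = t^3 - 7*t^2 + 4*t + 12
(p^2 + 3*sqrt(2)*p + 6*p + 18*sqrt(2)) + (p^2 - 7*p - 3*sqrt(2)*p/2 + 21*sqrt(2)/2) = 2*p^2 - p + 3*sqrt(2)*p/2 + 57*sqrt(2)/2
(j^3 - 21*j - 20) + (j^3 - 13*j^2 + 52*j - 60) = 2*j^3 - 13*j^2 + 31*j - 80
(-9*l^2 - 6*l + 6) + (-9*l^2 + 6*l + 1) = 7 - 18*l^2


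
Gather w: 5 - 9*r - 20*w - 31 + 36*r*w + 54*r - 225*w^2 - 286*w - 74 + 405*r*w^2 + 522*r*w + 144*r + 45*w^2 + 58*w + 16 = 189*r + w^2*(405*r - 180) + w*(558*r - 248) - 84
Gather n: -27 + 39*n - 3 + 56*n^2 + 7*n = 56*n^2 + 46*n - 30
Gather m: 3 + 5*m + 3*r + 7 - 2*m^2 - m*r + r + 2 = -2*m^2 + m*(5 - r) + 4*r + 12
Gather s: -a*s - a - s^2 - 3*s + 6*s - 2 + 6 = -a - s^2 + s*(3 - a) + 4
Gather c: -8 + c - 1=c - 9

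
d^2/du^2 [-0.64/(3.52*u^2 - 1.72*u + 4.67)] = (15.859712*u^2 - 7.749632*u - 0.64*(7.04*u - 1.72)*(14.08*u - 3.44) + 21.041152)/(3.52*u^2 - 1.72*u + 4.67)^3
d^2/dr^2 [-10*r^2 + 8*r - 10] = -20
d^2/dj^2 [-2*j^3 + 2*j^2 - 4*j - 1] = 4 - 12*j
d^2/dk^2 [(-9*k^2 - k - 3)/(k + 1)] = -22/(k^3 + 3*k^2 + 3*k + 1)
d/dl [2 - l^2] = -2*l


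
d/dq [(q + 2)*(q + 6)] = 2*q + 8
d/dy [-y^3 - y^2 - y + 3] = -3*y^2 - 2*y - 1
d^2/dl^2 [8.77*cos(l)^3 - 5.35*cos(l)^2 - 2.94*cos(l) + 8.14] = -3.6375*cos(l) + 10.7*cos(2*l) - 19.7325*cos(3*l)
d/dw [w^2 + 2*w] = 2*w + 2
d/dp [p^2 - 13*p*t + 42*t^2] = 2*p - 13*t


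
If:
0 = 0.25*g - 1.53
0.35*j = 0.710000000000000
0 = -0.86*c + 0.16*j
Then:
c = 0.38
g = 6.12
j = 2.03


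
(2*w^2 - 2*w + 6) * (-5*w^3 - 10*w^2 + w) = -10*w^5 - 10*w^4 - 8*w^3 - 62*w^2 + 6*w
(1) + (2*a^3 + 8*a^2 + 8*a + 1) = 2*a^3 + 8*a^2 + 8*a + 2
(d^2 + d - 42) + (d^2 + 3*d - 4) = 2*d^2 + 4*d - 46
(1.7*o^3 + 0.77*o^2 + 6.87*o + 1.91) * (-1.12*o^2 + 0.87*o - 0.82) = -1.904*o^5 + 0.6166*o^4 - 8.4185*o^3 + 3.2063*o^2 - 3.9717*o - 1.5662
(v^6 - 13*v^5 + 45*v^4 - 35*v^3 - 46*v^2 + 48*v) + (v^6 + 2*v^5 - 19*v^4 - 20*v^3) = 2*v^6 - 11*v^5 + 26*v^4 - 55*v^3 - 46*v^2 + 48*v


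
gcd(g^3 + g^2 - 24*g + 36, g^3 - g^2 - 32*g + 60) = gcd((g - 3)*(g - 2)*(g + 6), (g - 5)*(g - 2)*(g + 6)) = g^2 + 4*g - 12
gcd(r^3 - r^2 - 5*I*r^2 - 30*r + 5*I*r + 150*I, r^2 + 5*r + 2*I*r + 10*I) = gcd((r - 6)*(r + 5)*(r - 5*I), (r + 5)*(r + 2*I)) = r + 5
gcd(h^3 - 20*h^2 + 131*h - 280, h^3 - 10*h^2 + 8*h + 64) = h - 8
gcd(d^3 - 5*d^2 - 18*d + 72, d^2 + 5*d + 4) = d + 4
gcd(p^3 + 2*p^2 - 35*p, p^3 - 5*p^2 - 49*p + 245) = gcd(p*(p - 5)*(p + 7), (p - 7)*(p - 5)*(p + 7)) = p^2 + 2*p - 35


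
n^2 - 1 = (n - 1)*(n + 1)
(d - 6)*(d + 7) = d^2 + d - 42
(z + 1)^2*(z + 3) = z^3 + 5*z^2 + 7*z + 3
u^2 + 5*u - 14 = (u - 2)*(u + 7)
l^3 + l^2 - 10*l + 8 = (l - 2)*(l - 1)*(l + 4)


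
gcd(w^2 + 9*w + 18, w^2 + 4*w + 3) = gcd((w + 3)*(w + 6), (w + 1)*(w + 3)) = w + 3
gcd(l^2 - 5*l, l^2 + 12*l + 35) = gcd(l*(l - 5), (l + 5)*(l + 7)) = 1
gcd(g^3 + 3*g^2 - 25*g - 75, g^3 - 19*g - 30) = g^2 - 2*g - 15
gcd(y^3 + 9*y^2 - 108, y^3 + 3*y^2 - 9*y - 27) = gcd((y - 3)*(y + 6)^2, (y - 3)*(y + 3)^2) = y - 3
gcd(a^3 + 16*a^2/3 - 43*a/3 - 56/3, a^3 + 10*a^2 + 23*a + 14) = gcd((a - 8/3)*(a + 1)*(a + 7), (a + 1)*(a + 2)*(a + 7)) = a^2 + 8*a + 7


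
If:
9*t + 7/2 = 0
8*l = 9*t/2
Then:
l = -7/32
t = -7/18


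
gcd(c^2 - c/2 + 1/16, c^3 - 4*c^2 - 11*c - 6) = 1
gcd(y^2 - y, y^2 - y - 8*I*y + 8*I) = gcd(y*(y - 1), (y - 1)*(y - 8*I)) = y - 1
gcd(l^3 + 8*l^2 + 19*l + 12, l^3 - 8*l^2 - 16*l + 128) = l + 4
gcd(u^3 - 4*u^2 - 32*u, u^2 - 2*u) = u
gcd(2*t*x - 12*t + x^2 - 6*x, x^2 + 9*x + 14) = 1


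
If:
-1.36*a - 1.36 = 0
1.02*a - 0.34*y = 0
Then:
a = -1.00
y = -3.00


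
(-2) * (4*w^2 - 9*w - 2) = -8*w^2 + 18*w + 4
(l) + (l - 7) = 2*l - 7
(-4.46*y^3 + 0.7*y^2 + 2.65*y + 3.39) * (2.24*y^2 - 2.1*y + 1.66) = -9.9904*y^5 + 10.934*y^4 - 2.9376*y^3 + 3.1906*y^2 - 2.72*y + 5.6274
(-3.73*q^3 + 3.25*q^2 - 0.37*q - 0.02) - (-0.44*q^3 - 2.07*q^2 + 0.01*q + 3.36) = -3.29*q^3 + 5.32*q^2 - 0.38*q - 3.38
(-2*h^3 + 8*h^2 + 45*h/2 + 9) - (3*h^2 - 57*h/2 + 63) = -2*h^3 + 5*h^2 + 51*h - 54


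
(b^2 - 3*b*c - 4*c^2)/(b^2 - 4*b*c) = (b + c)/b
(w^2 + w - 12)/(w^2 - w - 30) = (-w^2 - w + 12)/(-w^2 + w + 30)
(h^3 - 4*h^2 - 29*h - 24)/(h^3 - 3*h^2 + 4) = (h^2 - 5*h - 24)/(h^2 - 4*h + 4)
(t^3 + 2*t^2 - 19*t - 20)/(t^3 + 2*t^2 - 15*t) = (t^2 - 3*t - 4)/(t*(t - 3))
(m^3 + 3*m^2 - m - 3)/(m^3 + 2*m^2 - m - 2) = (m + 3)/(m + 2)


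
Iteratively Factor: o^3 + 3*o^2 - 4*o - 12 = (o - 2)*(o^2 + 5*o + 6) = (o - 2)*(o + 3)*(o + 2)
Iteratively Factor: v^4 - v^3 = (v)*(v^3 - v^2) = v^2*(v^2 - v) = v^3*(v - 1)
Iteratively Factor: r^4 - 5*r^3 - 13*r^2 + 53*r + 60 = (r + 3)*(r^3 - 8*r^2 + 11*r + 20) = (r - 5)*(r + 3)*(r^2 - 3*r - 4) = (r - 5)*(r + 1)*(r + 3)*(r - 4)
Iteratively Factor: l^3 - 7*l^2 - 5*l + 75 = (l - 5)*(l^2 - 2*l - 15) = (l - 5)^2*(l + 3)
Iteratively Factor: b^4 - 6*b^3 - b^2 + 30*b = (b - 5)*(b^3 - b^2 - 6*b) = (b - 5)*(b - 3)*(b^2 + 2*b) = (b - 5)*(b - 3)*(b + 2)*(b)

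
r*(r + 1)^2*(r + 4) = r^4 + 6*r^3 + 9*r^2 + 4*r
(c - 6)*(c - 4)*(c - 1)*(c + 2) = c^4 - 9*c^3 + 12*c^2 + 44*c - 48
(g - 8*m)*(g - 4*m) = g^2 - 12*g*m + 32*m^2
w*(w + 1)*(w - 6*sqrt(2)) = w^3 - 6*sqrt(2)*w^2 + w^2 - 6*sqrt(2)*w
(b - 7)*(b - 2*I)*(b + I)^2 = b^4 - 7*b^3 + 3*b^2 - 21*b + 2*I*b - 14*I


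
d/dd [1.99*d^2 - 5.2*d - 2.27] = 3.98*d - 5.2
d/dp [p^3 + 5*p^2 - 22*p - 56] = 3*p^2 + 10*p - 22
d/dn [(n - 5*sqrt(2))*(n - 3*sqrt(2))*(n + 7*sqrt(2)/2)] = 3*n^2 - 9*sqrt(2)*n - 26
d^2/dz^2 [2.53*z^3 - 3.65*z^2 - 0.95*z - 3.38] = 15.18*z - 7.3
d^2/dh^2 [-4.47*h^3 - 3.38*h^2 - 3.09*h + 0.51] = -26.82*h - 6.76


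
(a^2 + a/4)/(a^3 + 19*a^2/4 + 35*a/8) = 2*(4*a + 1)/(8*a^2 + 38*a + 35)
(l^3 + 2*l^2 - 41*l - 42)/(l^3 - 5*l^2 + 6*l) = (l^3 + 2*l^2 - 41*l - 42)/(l*(l^2 - 5*l + 6))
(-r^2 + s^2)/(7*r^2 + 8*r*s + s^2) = (-r + s)/(7*r + s)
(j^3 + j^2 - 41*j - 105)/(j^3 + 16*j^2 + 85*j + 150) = (j^2 - 4*j - 21)/(j^2 + 11*j + 30)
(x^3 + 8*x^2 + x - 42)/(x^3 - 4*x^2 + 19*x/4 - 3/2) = 4*(x^2 + 10*x + 21)/(4*x^2 - 8*x + 3)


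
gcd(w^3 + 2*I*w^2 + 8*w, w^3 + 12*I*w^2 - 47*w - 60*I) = w + 4*I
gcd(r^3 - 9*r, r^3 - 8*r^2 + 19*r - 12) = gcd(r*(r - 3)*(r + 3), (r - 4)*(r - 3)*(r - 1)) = r - 3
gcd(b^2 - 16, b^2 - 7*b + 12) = b - 4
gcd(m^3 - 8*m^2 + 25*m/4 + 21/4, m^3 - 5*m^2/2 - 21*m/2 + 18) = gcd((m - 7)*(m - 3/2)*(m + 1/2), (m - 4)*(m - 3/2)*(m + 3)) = m - 3/2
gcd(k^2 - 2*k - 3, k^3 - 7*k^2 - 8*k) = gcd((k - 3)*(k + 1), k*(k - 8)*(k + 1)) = k + 1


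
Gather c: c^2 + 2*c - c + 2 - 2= c^2 + c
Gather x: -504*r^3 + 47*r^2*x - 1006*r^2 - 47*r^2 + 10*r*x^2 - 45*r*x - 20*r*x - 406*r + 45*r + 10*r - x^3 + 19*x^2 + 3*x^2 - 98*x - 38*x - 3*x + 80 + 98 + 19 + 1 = -504*r^3 - 1053*r^2 - 351*r - x^3 + x^2*(10*r + 22) + x*(47*r^2 - 65*r - 139) + 198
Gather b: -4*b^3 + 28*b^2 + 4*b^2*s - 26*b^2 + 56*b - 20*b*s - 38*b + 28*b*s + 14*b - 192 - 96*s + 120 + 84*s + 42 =-4*b^3 + b^2*(4*s + 2) + b*(8*s + 32) - 12*s - 30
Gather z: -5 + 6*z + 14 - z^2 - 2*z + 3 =-z^2 + 4*z + 12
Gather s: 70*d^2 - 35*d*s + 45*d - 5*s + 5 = 70*d^2 + 45*d + s*(-35*d - 5) + 5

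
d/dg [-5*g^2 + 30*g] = 30 - 10*g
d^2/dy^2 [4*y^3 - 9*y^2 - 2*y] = 24*y - 18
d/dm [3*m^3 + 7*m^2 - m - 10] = 9*m^2 + 14*m - 1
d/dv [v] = 1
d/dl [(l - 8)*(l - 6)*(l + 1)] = 3*l^2 - 26*l + 34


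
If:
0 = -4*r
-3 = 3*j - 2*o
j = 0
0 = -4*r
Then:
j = 0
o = 3/2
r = 0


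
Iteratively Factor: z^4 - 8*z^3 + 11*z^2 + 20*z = (z - 5)*(z^3 - 3*z^2 - 4*z) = (z - 5)*(z - 4)*(z^2 + z) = z*(z - 5)*(z - 4)*(z + 1)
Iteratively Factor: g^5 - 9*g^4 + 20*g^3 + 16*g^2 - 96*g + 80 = (g - 2)*(g^4 - 7*g^3 + 6*g^2 + 28*g - 40) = (g - 5)*(g - 2)*(g^3 - 2*g^2 - 4*g + 8) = (g - 5)*(g - 2)^2*(g^2 - 4) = (g - 5)*(g - 2)^3*(g + 2)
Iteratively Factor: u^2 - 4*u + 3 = (u - 1)*(u - 3)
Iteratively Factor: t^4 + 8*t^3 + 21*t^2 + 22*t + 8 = (t + 1)*(t^3 + 7*t^2 + 14*t + 8) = (t + 1)*(t + 2)*(t^2 + 5*t + 4) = (t + 1)*(t + 2)*(t + 4)*(t + 1)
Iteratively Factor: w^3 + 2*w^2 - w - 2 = (w + 2)*(w^2 - 1) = (w - 1)*(w + 2)*(w + 1)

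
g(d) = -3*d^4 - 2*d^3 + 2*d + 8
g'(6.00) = -2806.00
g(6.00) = -4300.00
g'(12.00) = -21598.00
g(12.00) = -65632.00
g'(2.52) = -228.14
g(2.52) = -139.95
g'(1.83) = -91.64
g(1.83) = -34.24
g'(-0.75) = 3.69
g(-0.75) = 6.39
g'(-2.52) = 155.93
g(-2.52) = -86.02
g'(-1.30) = 18.22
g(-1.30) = 1.23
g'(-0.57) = 2.27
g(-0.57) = 6.91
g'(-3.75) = 550.44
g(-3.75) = -487.29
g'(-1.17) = 13.01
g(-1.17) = 3.24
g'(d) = -12*d^3 - 6*d^2 + 2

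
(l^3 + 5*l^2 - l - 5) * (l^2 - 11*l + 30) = l^5 - 6*l^4 - 26*l^3 + 156*l^2 + 25*l - 150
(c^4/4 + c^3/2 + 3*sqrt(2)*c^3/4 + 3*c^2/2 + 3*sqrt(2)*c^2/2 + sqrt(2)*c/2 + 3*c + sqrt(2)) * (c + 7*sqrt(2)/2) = c^5/4 + c^4/2 + 13*sqrt(2)*c^4/8 + 13*sqrt(2)*c^3/4 + 27*c^3/4 + 23*sqrt(2)*c^2/4 + 27*c^2/2 + 7*c/2 + 23*sqrt(2)*c/2 + 7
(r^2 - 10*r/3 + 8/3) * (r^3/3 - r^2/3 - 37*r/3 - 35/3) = r^5/3 - 13*r^4/9 - 31*r^3/3 + 257*r^2/9 + 6*r - 280/9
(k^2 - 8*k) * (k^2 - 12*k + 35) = k^4 - 20*k^3 + 131*k^2 - 280*k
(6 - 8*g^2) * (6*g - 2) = -48*g^3 + 16*g^2 + 36*g - 12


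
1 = 1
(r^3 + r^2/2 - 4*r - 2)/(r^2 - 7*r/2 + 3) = (2*r^2 + 5*r + 2)/(2*r - 3)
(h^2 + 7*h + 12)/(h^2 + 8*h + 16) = (h + 3)/(h + 4)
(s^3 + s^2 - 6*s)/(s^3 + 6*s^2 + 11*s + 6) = s*(s - 2)/(s^2 + 3*s + 2)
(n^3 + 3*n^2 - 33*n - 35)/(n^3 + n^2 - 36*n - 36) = (n^2 + 2*n - 35)/(n^2 - 36)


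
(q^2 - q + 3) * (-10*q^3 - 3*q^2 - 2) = -10*q^5 + 7*q^4 - 27*q^3 - 11*q^2 + 2*q - 6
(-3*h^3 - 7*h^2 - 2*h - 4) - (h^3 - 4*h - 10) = -4*h^3 - 7*h^2 + 2*h + 6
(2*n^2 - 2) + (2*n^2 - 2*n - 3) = 4*n^2 - 2*n - 5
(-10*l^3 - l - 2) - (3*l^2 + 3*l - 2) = -10*l^3 - 3*l^2 - 4*l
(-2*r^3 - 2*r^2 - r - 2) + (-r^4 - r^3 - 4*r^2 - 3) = -r^4 - 3*r^3 - 6*r^2 - r - 5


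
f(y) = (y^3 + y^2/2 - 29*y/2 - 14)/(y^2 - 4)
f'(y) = -2*y*(y^3 + y^2/2 - 29*y/2 - 14)/(y^2 - 4)^2 + (3*y^2 + y - 29/2)/(y^2 - 4) = (y^4 + 5*y^2/2 + 24*y + 58)/(y^4 - 8*y^2 + 16)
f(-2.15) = 15.34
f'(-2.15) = 101.48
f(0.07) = 3.76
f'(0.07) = 3.74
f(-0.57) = 1.57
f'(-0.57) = 3.35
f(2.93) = -5.90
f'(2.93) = 10.63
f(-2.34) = 6.68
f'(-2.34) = 20.90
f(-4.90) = -2.43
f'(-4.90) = 1.44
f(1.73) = 32.18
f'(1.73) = 114.33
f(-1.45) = -2.65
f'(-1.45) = 9.13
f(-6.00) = -3.91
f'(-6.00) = 1.27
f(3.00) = -5.20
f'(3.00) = 9.34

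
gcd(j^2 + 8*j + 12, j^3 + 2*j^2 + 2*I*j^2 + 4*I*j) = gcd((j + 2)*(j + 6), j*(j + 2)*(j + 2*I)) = j + 2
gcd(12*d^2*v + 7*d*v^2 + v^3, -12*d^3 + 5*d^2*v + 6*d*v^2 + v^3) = 12*d^2 + 7*d*v + v^2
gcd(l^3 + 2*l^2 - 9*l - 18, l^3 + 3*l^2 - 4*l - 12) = l^2 + 5*l + 6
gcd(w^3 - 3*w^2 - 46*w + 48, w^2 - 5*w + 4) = w - 1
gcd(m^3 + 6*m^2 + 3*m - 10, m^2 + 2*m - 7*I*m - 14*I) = m + 2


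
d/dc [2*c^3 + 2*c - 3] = 6*c^2 + 2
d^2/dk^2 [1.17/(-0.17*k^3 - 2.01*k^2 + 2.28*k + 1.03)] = ((1.1934*k + 4.7034)*(0.17*k^3 + 2.01*k^2 - 2.28*k - 1.03) - 1.17*(0.51*k^2 + 4.02*k - 2.28)*(1.02*k^2 + 8.04*k - 4.56))/(0.17*k^3 + 2.01*k^2 - 2.28*k - 1.03)^3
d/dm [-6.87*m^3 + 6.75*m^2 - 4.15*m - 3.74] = -20.61*m^2 + 13.5*m - 4.15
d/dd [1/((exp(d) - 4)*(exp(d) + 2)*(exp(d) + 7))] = (-(exp(d) - 4)*(exp(d) + 2) - (exp(d) - 4)*(exp(d) + 7) - (exp(d) + 2)*(exp(d) + 7))*exp(d)/((exp(d) - 4)^2*(exp(d) + 2)^2*(exp(d) + 7)^2)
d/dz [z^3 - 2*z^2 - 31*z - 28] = 3*z^2 - 4*z - 31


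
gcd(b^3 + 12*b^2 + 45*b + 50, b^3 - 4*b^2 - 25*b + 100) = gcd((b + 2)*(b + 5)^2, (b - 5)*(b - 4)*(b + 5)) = b + 5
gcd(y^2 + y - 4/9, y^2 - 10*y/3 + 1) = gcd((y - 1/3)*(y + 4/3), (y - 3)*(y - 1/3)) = y - 1/3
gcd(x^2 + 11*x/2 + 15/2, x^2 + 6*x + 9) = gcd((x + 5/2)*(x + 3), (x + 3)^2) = x + 3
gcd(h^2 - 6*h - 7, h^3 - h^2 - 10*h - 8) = h + 1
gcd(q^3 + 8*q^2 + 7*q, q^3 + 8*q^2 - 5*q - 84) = q + 7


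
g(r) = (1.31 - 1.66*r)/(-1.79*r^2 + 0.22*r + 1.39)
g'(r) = (1.31 - 1.66*r)*(3.58*r - 0.22)/(-1.79*r^2 + 0.22*r + 1.39)^2 - 1.66/(-1.79*r^2 + 0.22*r + 1.39)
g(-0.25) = 1.41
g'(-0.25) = -2.64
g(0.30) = 0.63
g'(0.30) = -0.87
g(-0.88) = -14.60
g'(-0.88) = -250.55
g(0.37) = 0.57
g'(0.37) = -0.84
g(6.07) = 0.14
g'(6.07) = -0.02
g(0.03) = 0.90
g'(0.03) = -1.26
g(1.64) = 0.46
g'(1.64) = -0.31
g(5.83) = 0.14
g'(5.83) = -0.02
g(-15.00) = -0.06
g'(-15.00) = -0.00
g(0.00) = 0.94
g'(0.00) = -1.34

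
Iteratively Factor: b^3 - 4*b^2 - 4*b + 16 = (b - 2)*(b^2 - 2*b - 8) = (b - 4)*(b - 2)*(b + 2)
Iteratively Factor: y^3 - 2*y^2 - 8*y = (y - 4)*(y^2 + 2*y) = (y - 4)*(y + 2)*(y)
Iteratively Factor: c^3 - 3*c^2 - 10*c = (c - 5)*(c^2 + 2*c) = c*(c - 5)*(c + 2)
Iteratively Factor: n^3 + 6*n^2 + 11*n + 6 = (n + 3)*(n^2 + 3*n + 2) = (n + 1)*(n + 3)*(n + 2)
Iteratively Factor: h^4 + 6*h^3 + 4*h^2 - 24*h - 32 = (h + 4)*(h^3 + 2*h^2 - 4*h - 8) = (h + 2)*(h + 4)*(h^2 - 4) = (h + 2)^2*(h + 4)*(h - 2)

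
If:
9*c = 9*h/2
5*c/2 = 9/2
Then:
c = 9/5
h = 18/5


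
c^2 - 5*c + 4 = (c - 4)*(c - 1)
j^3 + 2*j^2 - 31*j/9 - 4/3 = (j - 4/3)*(j + 1/3)*(j + 3)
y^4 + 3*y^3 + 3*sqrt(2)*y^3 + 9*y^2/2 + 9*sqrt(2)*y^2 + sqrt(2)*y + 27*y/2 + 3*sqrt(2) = (y + 3)*(y + sqrt(2)/2)^2*(y + 2*sqrt(2))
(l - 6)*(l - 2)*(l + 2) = l^3 - 6*l^2 - 4*l + 24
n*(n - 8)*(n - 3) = n^3 - 11*n^2 + 24*n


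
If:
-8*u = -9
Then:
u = 9/8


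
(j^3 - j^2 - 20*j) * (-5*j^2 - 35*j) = -5*j^5 - 30*j^4 + 135*j^3 + 700*j^2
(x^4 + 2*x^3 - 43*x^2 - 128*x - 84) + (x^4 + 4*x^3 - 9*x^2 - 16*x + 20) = 2*x^4 + 6*x^3 - 52*x^2 - 144*x - 64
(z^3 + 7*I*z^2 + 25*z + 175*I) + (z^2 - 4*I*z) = z^3 + z^2 + 7*I*z^2 + 25*z - 4*I*z + 175*I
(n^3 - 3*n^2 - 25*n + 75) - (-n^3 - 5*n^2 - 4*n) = 2*n^3 + 2*n^2 - 21*n + 75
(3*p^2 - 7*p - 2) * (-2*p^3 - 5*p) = -6*p^5 + 14*p^4 - 11*p^3 + 35*p^2 + 10*p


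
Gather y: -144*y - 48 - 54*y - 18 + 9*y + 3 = -189*y - 63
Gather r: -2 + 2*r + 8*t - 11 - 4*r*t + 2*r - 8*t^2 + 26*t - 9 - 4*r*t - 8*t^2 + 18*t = r*(4 - 8*t) - 16*t^2 + 52*t - 22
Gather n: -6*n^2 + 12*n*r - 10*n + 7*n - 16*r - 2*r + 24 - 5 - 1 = -6*n^2 + n*(12*r - 3) - 18*r + 18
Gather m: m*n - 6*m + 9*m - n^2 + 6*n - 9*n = m*(n + 3) - n^2 - 3*n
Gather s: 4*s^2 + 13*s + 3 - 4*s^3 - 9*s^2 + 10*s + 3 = -4*s^3 - 5*s^2 + 23*s + 6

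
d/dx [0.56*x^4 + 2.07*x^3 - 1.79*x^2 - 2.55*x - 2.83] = 2.24*x^3 + 6.21*x^2 - 3.58*x - 2.55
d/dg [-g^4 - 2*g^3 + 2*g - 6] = -4*g^3 - 6*g^2 + 2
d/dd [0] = 0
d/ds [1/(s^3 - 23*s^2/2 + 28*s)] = 4*(-3*s^2 + 23*s - 28)/(s^2*(2*s^2 - 23*s + 56)^2)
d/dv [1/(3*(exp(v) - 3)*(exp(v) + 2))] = (1 - 2*exp(v))*exp(v)/(3*(exp(4*v) - 2*exp(3*v) - 11*exp(2*v) + 12*exp(v) + 36))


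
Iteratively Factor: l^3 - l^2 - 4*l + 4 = (l + 2)*(l^2 - 3*l + 2) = (l - 1)*(l + 2)*(l - 2)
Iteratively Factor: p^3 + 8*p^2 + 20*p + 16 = (p + 4)*(p^2 + 4*p + 4) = (p + 2)*(p + 4)*(p + 2)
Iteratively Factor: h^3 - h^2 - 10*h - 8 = (h + 1)*(h^2 - 2*h - 8) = (h - 4)*(h + 1)*(h + 2)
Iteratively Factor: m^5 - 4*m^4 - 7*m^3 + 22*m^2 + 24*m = (m)*(m^4 - 4*m^3 - 7*m^2 + 22*m + 24) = m*(m - 3)*(m^3 - m^2 - 10*m - 8) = m*(m - 3)*(m + 2)*(m^2 - 3*m - 4) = m*(m - 3)*(m + 1)*(m + 2)*(m - 4)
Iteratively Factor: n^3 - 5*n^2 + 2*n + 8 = (n - 2)*(n^2 - 3*n - 4) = (n - 4)*(n - 2)*(n + 1)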